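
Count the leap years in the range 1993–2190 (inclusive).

Years divisible by 4: 1996, 2000, …, 2188 — 49 in all.
Of these, 2100 is divisible by 100 but not 400, so not leap.
2000 is divisible by 400, so still leap.
Leap years: 49 − 1 = 48.

48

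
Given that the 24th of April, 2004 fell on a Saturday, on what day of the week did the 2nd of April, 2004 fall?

Count forward from the earlier date (April 2, 2004) to the later (April 24, 2004):
Within April 2004: 24 − 2 = 22 days.
22 mod 7 = 1, so 1 day before Saturday is Friday.

Friday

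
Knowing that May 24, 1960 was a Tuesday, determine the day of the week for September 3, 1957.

Tuesday

Count forward from the earlier date (September 3, 1957) to the later (May 24, 1960):
Day-of-year of September 3, 1957: 246.
Day-of-year of May 24, 1960: 145.
1957 has 365 days, so 365 − 246 = 119 days remain in 1957.
Full years: 1958: 365; 1959: 365. Sum = 730.
Total: 119 + 730 + 145 = 994 days.
994 is a multiple of 7, so September 3, 1957 falls on the same weekday: Tuesday.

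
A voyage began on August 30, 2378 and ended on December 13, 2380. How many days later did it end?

August 30, 2378 → August 30, 2379: 365 days.
August 30, 2379 → August 30, 2380: 366 days (2380 is a leap year).
August 2380: 31 − 30 = 1 day remains.
Then September (30), October (31), November (30): 30 + 31 + 30 = 91 days.
December 1–13, 2380: 13 days.
Residual: 105 days.
Total: 836 days.

836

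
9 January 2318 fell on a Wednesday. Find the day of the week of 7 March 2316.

Tuesday

Count forward from the earlier date (March 7, 2316) to the later (January 9, 2318):
Day-of-year of March 7, 2316: 67.
Day-of-year of January 9, 2318: 9.
2316 has 366 days, so 366 − 67 = 299 days remain in 2316.
Full years: 2317: 365. Sum = 365.
Total: 299 + 365 + 9 = 673 days.
673 mod 7 = 1, so 1 day before Wednesday is Tuesday.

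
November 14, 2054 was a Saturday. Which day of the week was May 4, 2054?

Monday

Count forward from the earlier date (May 4, 2054) to the later (November 14, 2054):
May 2054: 31 − 4 = 27 days remain.
Then June (30), July (31), August (31), September (30), October (31): 30 + 31 + 31 + 30 + 31 = 153 days.
November 1–14, 2054: 14 days.
Total: 27 + 153 + 14 = 194 days.
194 mod 7 = 5, so 5 days before Saturday is Monday.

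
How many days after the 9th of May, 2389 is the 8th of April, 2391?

699

Day-of-year of May 9, 2389: 129.
Day-of-year of April 8, 2391: 98.
2389 has 365 days, so 365 − 129 = 236 days remain in 2389.
Full years: 2390: 365. Sum = 365.
Total: 236 + 365 + 98 = 699 days.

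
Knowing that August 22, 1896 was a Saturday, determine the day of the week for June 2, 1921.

Day-of-year of August 22, 1896: 235.
Day-of-year of June 2, 1921: 153.
1896 has 366 days, so 366 − 235 = 131 days remain in 1896.
Full years 1897–1920: 19 common + 5 leap = 19×365 + 5×366 = 8765 days.
Total: 131 + 8765 + 153 = 9049 days.
9049 mod 7 = 5, so 5 days after Saturday is Thursday.

Thursday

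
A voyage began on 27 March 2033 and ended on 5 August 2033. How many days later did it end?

March 2033: 31 − 27 = 4 days remain.
Then April (30), May (31), June (30), July (31): 30 + 31 + 30 + 31 = 122 days.
August 1–5, 2033: 5 days.
Total: 4 + 122 + 5 = 131 days.

131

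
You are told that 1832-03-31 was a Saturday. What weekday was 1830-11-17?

Wednesday

Count forward from the earlier date (November 17, 1830) to the later (March 31, 1832):
November 1830: 30 − 17 = 13 days remain.
Then 15 full months totalling 456 days.
March 1–31, 1832: 31 days.
Total: 13 + 456 + 31 = 500 days.
500 mod 7 = 3, so 3 days before Saturday is Wednesday.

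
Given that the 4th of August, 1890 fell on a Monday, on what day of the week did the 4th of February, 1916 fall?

Friday

From August 4, 1890 to August 4, 1915: 25 years, of which 5 contain a Feb 29 — 20×365 + 5×366 = 9130 days.
(1900 is not a leap year (divisible by 100 but not 400).)
August 1915: 31 − 4 = 27 days remain.
Then September (30), October (31), November (30), December (31), January (31): 30 + 31 + 30 + 31 + 31 = 153 days.
February 1–4, 1916: 4 days (1916 is a leap year).
Residual: 184 days.
Total: 9314 days.
9314 mod 7 = 4, so 4 days after Monday is Friday.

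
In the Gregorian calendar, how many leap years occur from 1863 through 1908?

11

Years divisible by 4 in [1863, 1908]: 1864, 1868, 1872, 1876, 1880, 1884, 1888, 1892, 1896, 1900, 1904, 1908.
Of these, 1900 is divisible by 100 but not 400, so not leap.
Leap years: 12 − 1 = 11.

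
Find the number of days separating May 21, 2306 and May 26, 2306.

5

Within May 2306: 26 − 21 = 5 days.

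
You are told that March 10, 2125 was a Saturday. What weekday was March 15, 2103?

Thursday

Count forward from the earlier date (March 15, 2103) to the later (March 10, 2125):
From March 15, 2103 to March 15, 2124: 21 years, of which 6 contain a Feb 29 — 15×365 + 6×366 = 7671 days.
March 2124: 31 − 15 = 16 days remain.
Then 11 full months totalling 334 days.
March 1–10, 2125: 10 days.
Residual: 360 days.
Total: 8031 days.
8031 mod 7 = 2, so 2 days before Saturday is Thursday.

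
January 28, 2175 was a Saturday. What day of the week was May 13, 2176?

Monday

Day-of-year of January 28, 2175: 28.
Day-of-year of May 13, 2176: 134.
2175 has 365 days, so 365 − 28 = 337 days remain in 2175.
Total: 337 + 134 = 471 days.
471 mod 7 = 2, so 2 days after Saturday is Monday.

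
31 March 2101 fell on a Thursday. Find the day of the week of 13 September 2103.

Thursday

March 2101: 31 − 31 = 0 days remain.
Then 29 full months totalling 883 days.
September 1–13, 2103: 13 days.
Total: 0 + 883 + 13 = 896 days.
896 is a multiple of 7, so 13 September 2103 falls on the same weekday: Thursday.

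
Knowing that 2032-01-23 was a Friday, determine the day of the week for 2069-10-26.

From January 23, 2032 to January 23, 2069: 37 years, of which 10 contain a Feb 29 — 27×365 + 10×366 = 13515 days.
January 2069: 31 − 23 = 8 days remain.
Then February 2069 (28), March (31), April (30), May (31), June (30), July (31), August (31), September (30): 28 + 31 + 30 + 31 + 30 + 31 + 31 + 30 = 242 days.
October 1–26, 2069: 26 days.
Residual: 276 days.
Total: 13791 days.
13791 mod 7 = 1, so 1 day after Friday is Saturday.

Saturday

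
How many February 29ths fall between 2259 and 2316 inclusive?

14

Years divisible by 4: 2260, 2264, …, 2316 — 15 in all.
Of these, 2300 is divisible by 100 but not 400, so not leap.
Leap years: 15 − 1 = 14.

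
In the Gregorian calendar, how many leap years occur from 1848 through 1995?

36

Years divisible by 4: 1848, 1852, …, 1992 — 37 in all.
Of these, 1900 is divisible by 100 but not 400, so not leap.
Leap years: 37 − 1 = 36.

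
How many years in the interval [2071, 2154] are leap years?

Years divisible by 4: 2072, 2076, …, 2152 — 21 in all.
Of these, 2100 is divisible by 100 but not 400, so not leap.
Leap years: 21 − 1 = 20.

20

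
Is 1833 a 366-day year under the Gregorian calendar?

1833 is not a leap year.

No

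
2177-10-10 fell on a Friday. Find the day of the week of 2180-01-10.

October 10, 2177 → October 10, 2178: 365 days.
October 10, 2178 → October 10, 2179: 365 days.
October 2179: 31 − 10 = 21 days remain.
Then November (30), December (31): 30 + 31 = 61 days.
January 1–10, 2180: 10 days.
Residual: 92 days.
Total: 822 days.
822 mod 7 = 3, so 3 days after Friday is Monday.

Monday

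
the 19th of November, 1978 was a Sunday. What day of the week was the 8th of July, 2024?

Monday

From November 19, 1978 to November 19, 2023: 45 years, of which 11 contain a Feb 29 — 34×365 + 11×366 = 16436 days.
(2000 is a leap year (divisible by 400).)
November 2023: 30 − 19 = 11 days remain.
Then December (31), January (31), February 2024 (29), March (31), April (30), May (31), June (30): 31 + 31 + 29 + 31 + 30 + 31 + 30 = 213 days.
July 1–8, 2024: 8 days.
Residual: 232 days.
Total: 16668 days.
16668 mod 7 = 1, so 1 day after Sunday is Monday.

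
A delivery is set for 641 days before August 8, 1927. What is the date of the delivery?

November 5, 1925

Count 641 days before August 8, 1927:
November 5, 1925 → November 5, 1926: 365 days.
November 1926: 30 − 5 = 25 days remain.
Then December (31), January (31), February 1927 (28), March (31), April (30), May (31), June (30), July (31): 31 + 31 + 28 + 31 + 30 + 31 + 30 + 31 = 243 days.
August 1–8, 1927: 8 days.
Residual: 276 days.
Total: 641 days.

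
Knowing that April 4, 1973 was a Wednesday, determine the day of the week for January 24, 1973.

Count forward from the earlier date (January 24, 1973) to the later (April 4, 1973):
January 1973: 31 − 24 = 7 days remain.
Then February 1973 (28), March (31): 28 + 31 = 59 days.
April 1–4, 1973: 4 days.
Total: 7 + 59 + 4 = 70 days.
70 is a multiple of 7, so January 24, 1973 falls on the same weekday: Wednesday.

Wednesday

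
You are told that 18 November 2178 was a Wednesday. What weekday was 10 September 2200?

Wednesday

From November 18, 2178 to November 18, 2199: 21 years, of which 5 contain a Feb 29 — 16×365 + 5×366 = 7670 days.
November 2199: 30 − 18 = 12 days remain.
Then 9 full months totalling 274 days.
September 1–10, 2200: 10 days.
Residual: 296 days.
Total: 7966 days.
7966 is a multiple of 7, so 10 September 2200 falls on the same weekday: Wednesday.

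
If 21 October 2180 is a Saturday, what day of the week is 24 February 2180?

Thursday

Count forward from the earlier date (February 24, 2180) to the later (October 21, 2180):
February 2180: 29 − 24 = 5 days remain (2180 is a leap year, so February has 29 days).
Then March (31), April (30), May (31), June (30), July (31), August (31), September (30): 31 + 30 + 31 + 30 + 31 + 31 + 30 = 214 days.
October 1–21, 2180: 21 days.
Total: 5 + 214 + 21 = 240 days.
240 mod 7 = 2, so 2 days before Saturday is Thursday.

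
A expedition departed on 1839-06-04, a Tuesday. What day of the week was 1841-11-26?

Friday

Day-of-year of June 4, 1839: 155.
Day-of-year of November 26, 1841: 330.
1839 has 365 days, so 365 − 155 = 210 days remain in 1839.
Full years: 1840: 366. Sum = 366.
Total: 210 + 366 + 330 = 906 days.
906 mod 7 = 3, so 3 days after Tuesday is Friday.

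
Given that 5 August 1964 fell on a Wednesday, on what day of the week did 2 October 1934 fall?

Count forward from the earlier date (October 2, 1934) to the later (August 5, 1964):
From October 2, 1934 to October 2, 1963: 29 years, of which 7 contain a Feb 29 — 22×365 + 7×366 = 10592 days.
October 1963: 31 − 2 = 29 days remain.
Then 9 full months totalling 274 days.
August 1–5, 1964: 5 days.
Residual: 308 days.
Total: 10900 days.
10900 mod 7 = 1, so 1 day before Wednesday is Tuesday.

Tuesday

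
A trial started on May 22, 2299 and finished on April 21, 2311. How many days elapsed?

4351

From May 22, 2299 to May 22, 2310: 11 years, of which 2 contain a Feb 29 — 9×365 + 2×366 = 4017 days.
(2300 is not a leap year (divisible by 100 but not 400).)
May 2310: 31 − 22 = 9 days remain.
Then 10 full months totalling 304 days.
April 1–21, 2311: 21 days.
Residual: 334 days.
Total: 4351 days.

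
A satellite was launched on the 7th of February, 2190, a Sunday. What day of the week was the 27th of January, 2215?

From February 7, 2190 to February 7, 2214: 24 years, of which 5 contain a Feb 29 — 19×365 + 5×366 = 8765 days.
(2200 is not a leap year (divisible by 100 but not 400).)
February 2214: 28 − 7 = 21 days remain (2214 is not a leap year, so February has 28 days).
Then 10 full months totalling 306 days.
January 1–27, 2215: 27 days.
Residual: 354 days.
Total: 9119 days.
9119 mod 7 = 5, so 5 days after Sunday is Friday.

Friday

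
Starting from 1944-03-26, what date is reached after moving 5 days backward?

1944-03-21

Count 5 days before March 26, 1944:
Within March 1944: 26 − 21 = 5 days.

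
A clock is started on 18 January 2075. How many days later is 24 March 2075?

65

January 2075: 31 − 18 = 13 days remain.
Then February 2075 (28): 28 days.
March 1–24, 2075: 24 days.
Total: 13 + 28 + 24 = 65 days.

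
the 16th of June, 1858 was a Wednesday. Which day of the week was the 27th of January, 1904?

Wednesday

From June 16, 1858 to June 16, 1903: 45 years, of which 10 contain a Feb 29 — 35×365 + 10×366 = 16435 days.
(1900 is not a leap year (divisible by 100 but not 400).)
June 1903: 30 − 16 = 14 days remain.
Then July (31), August (31), September (30), October (31), November (30), December (31): 31 + 31 + 30 + 31 + 30 + 31 = 184 days.
January 1–27, 1904: 27 days.
Residual: 225 days.
Total: 16660 days.
16660 is a multiple of 7, so the 27th of January, 1904 falls on the same weekday: Wednesday.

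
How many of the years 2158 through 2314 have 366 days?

Years divisible by 4: 2160, 2164, …, 2312 — 39 in all.
Of these, 2200, 2300 are divisible by 100 but not 400, so not leap.
Leap years: 39 − 2 = 37.

37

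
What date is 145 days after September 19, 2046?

February 11, 2047

Count 145 days after September 19, 2046:
Day-of-year of September 19, 2046: 262.
Day-of-year of February 11, 2047: 42.
2046 has 365 days, so 365 − 262 = 103 days remain in 2046.
Total: 103 + 42 = 145 days.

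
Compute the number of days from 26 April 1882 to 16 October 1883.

538

April 26, 1882 → April 26, 1883: 365 days.
April 1883: 30 − 26 = 4 days remain.
Then May (31), June (30), July (31), August (31), September (30): 31 + 30 + 31 + 31 + 30 = 153 days.
October 1–16, 1883: 16 days.
Residual: 173 days.
Total: 538 days.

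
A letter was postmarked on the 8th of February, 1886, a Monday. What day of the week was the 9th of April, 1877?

Count forward from the earlier date (April 9, 1877) to the later (February 8, 1886):
From April 9, 1877 to April 9, 1885: 8 years, of which 2 contain a Feb 29 — 6×365 + 2×366 = 2922 days.
April 1885: 30 − 9 = 21 days remain.
Then 9 full months totalling 276 days.
February 1–8, 1886: 8 days (1886 is not a leap year).
Residual: 305 days.
Total: 3227 days.
3227 is a multiple of 7, so the 9th of April, 1877 falls on the same weekday: Monday.

Monday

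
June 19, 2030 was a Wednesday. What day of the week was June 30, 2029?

Saturday

Count forward from the earlier date (June 30, 2029) to the later (June 19, 2030):
Day-of-year of June 30, 2029: 181.
Day-of-year of June 19, 2030: 170.
2029 has 365 days, so 365 − 181 = 184 days remain in 2029.
Total: 184 + 170 = 354 days.
354 mod 7 = 4, so 4 days before Wednesday is Saturday.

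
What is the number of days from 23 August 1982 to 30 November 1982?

99

August 1982: 31 − 23 = 8 days remain.
Then September (30), October (31): 30 + 31 = 61 days.
November 1–30, 1982: 30 days.
Total: 8 + 61 + 30 = 99 days.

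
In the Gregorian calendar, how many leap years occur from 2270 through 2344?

18

Years divisible by 4: 2272, 2276, …, 2344 — 19 in all.
Of these, 2300 is divisible by 100 but not 400, so not leap.
Leap years: 19 − 1 = 18.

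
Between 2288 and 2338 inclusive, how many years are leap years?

12

Years divisible by 4: 2288, 2292, …, 2336 — 13 in all.
Of these, 2300 is divisible by 100 but not 400, so not leap.
Leap years: 13 − 1 = 12.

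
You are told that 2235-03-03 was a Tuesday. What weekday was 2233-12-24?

Count forward from the earlier date (December 24, 2233) to the later (March 3, 2235):
December 2233: 31 − 24 = 7 days remain.
Then 14 full months totalling 424 days.
March 1–3, 2235: 3 days.
Total: 7 + 424 + 3 = 434 days.
434 is a multiple of 7, so 2233-12-24 falls on the same weekday: Tuesday.

Tuesday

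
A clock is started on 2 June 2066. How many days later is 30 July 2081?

5537

From June 2, 2066 to June 2, 2081: 15 years, of which 4 contain a Feb 29 — 11×365 + 4×366 = 5479 days.
June 2081: 30 − 2 = 28 days remain.
July 1–30, 2081: 30 days.
Residual: 58 days.
Total: 5537 days.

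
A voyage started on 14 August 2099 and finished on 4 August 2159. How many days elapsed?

21904

Day-of-year of August 14, 2099: 226.
Day-of-year of August 4, 2159: 216.
2099 has 365 days, so 365 − 226 = 139 days remain in 2099.
Full years 2100–2158: 45 common + 14 leap = 45×365 + 14×366 = 21549 days.
Total: 139 + 21549 + 216 = 21904 days.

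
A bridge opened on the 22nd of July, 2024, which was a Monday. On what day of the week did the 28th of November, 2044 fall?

Monday

From July 22, 2024 to July 22, 2044: 20 years, of which 5 contain a Feb 29 — 15×365 + 5×366 = 7305 days.
July 2044: 31 − 22 = 9 days remain.
Then August (31), September (30), October (31): 31 + 30 + 31 = 92 days.
November 1–28, 2044: 28 days.
Residual: 129 days.
Total: 7434 days.
7434 is a multiple of 7, so the 28th of November, 2044 falls on the same weekday: Monday.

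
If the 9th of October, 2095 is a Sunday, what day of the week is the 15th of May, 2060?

Saturday

Count forward from the earlier date (May 15, 2060) to the later (October 9, 2095):
From May 15, 2060 to May 15, 2095: 35 years, of which 8 contain a Feb 29 — 27×365 + 8×366 = 12783 days.
May 2095: 31 − 15 = 16 days remain.
Then June (30), July (31), August (31), September (30): 30 + 31 + 31 + 30 = 122 days.
October 1–9, 2095: 9 days.
Residual: 147 days.
Total: 12930 days.
12930 mod 7 = 1, so 1 day before Sunday is Saturday.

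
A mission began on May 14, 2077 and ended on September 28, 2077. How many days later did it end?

137

May 2077: 31 − 14 = 17 days remain.
Then June (30), July (31), August (31): 30 + 31 + 31 = 92 days.
September 1–28, 2077: 28 days.
Total: 17 + 92 + 28 = 137 days.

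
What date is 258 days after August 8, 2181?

April 23, 2182

Count 258 days after August 8, 2181:
Day-of-year of August 8, 2181: 220.
Day-of-year of April 23, 2182: 113.
2181 has 365 days, so 365 − 220 = 145 days remain in 2181.
Total: 145 + 113 = 258 days.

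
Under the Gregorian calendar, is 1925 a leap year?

1925 is not a leap year.

No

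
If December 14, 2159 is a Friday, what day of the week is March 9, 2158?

Thursday

Count forward from the earlier date (March 9, 2158) to the later (December 14, 2159):
Day-of-year of March 9, 2158: 68.
Day-of-year of December 14, 2159: 348.
2158 has 365 days, so 365 − 68 = 297 days remain in 2158.
Total: 297 + 348 = 645 days.
645 mod 7 = 1, so 1 day before Friday is Thursday.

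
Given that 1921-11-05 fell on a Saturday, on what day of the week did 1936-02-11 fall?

From November 5, 1921 to November 5, 1935: 14 years, of which 3 contain a Feb 29 — 11×365 + 3×366 = 5113 days.
November 1935: 30 − 5 = 25 days remain.
Then December (31), January (31): 31 + 31 = 62 days.
February 1–11, 1936: 11 days (1936 is a leap year).
Residual: 98 days.
Total: 5211 days.
5211 mod 7 = 3, so 3 days after Saturday is Tuesday.

Tuesday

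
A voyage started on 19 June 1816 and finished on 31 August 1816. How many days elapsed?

June 1816: 30 − 19 = 11 days remain.
Then July (31): 31 days.
August 1–31, 1816: 31 days.
Total: 11 + 31 + 31 = 73 days.

73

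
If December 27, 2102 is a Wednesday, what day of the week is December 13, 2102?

Count forward from the earlier date (December 13, 2102) to the later (December 27, 2102):
Within December 2102: 27 − 13 = 14 days.
14 is a multiple of 7, so December 13, 2102 falls on the same weekday: Wednesday.

Wednesday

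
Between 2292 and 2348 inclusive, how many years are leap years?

14

Years divisible by 4: 2292, 2296, …, 2348 — 15 in all.
Of these, 2300 is divisible by 100 but not 400, so not leap.
Leap years: 15 − 1 = 14.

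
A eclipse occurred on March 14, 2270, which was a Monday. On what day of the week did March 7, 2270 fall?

Monday

Count forward from the earlier date (March 7, 2270) to the later (March 14, 2270):
Within March 2270: 14 − 7 = 7 days.
7 is a multiple of 7, so March 7, 2270 falls on the same weekday: Monday.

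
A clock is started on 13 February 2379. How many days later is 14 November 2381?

1005

February 13, 2379 → February 13, 2380: 365 days.
February 13, 2380 → February 13, 2381: 366 days (2380 is a leap year).
February 2381: 28 − 13 = 15 days remain (2381 is not a leap year, so February has 28 days).
Then March (31), April (30), May (31), June (30), July (31), August (31), September (30), October (31): 31 + 30 + 31 + 30 + 31 + 31 + 30 + 31 = 245 days.
November 1–14, 2381: 14 days.
Residual: 274 days.
Total: 1005 days.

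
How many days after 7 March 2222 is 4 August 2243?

7820

Day-of-year of March 7, 2222: 66.
Day-of-year of August 4, 2243: 216.
2222 has 365 days, so 365 − 66 = 299 days remain in 2222.
Full years 2223–2242: 15 common + 5 leap = 15×365 + 5×366 = 7305 days.
Total: 299 + 7305 + 216 = 7820 days.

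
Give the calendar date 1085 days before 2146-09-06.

2143-09-17

Count 1085 days before September 6, 2146:
Day-of-year of September 17, 2143: 260.
Day-of-year of September 6, 2146: 249.
2143 has 365 days, so 365 − 260 = 105 days remain in 2143.
Full years: 2144: 366; 2145: 365. Sum = 731.
Total: 105 + 731 + 249 = 1085 days.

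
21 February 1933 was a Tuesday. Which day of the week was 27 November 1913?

Count forward from the earlier date (November 27, 1913) to the later (February 21, 1933):
From November 27, 1913 to November 27, 1932: 19 years, of which 5 contain a Feb 29 — 14×365 + 5×366 = 6940 days.
November 1932: 30 − 27 = 3 days remain.
Then December (31), January (31): 31 + 31 = 62 days.
February 1–21, 1933: 21 days (1933 is not a leap year).
Residual: 86 days.
Total: 7026 days.
7026 mod 7 = 5, so 5 days before Tuesday is Thursday.

Thursday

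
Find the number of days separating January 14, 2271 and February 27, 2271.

January 2271: 31 − 14 = 17 days remain.
February 1–27, 2271: 27 days (2271 is not a leap year).
Total: 17 + 27 = 44 days.

44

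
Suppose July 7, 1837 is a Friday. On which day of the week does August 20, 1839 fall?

Tuesday

July 1837: 31 − 7 = 24 days remain.
Then 24 full months totalling 730 days.
August 1–20, 1839: 20 days.
Total: 24 + 730 + 20 = 774 days.
774 mod 7 = 4, so 4 days after Friday is Tuesday.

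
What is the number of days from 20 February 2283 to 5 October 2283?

February 2283: 28 − 20 = 8 days remain (2283 is not a leap year, so February has 28 days).
Then March (31), April (30), May (31), June (30), July (31), August (31), September (30): 31 + 30 + 31 + 30 + 31 + 31 + 30 = 214 days.
October 1–5, 2283: 5 days.
Total: 8 + 214 + 5 = 227 days.

227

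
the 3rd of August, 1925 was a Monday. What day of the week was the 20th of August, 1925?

Thursday

Within August 1925: 20 − 3 = 17 days.
17 mod 7 = 3, so 3 days after Monday is Thursday.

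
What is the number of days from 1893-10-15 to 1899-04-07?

2000

October 15, 1893 → October 15, 1894: 365 days.
October 15, 1894 → October 15, 1895: 365 days.
October 15, 1895 → October 15, 1896: 366 days (1896 is a leap year).
October 15, 1896 → October 15, 1897: 365 days.
October 15, 1897 → October 15, 1898: 365 days.
October 1898: 31 − 15 = 16 days remain.
Then November (30), December (31), January (31), February 1899 (28), March (31): 30 + 31 + 31 + 28 + 31 = 151 days.
April 1–7, 1899: 7 days.
Residual: 174 days.
Total: 2000 days.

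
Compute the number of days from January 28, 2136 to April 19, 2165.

10674

Day-of-year of January 28, 2136: 28.
Day-of-year of April 19, 2165: 109.
2136 has 366 days, so 366 − 28 = 338 days remain in 2136.
Full years 2137–2164: 21 common + 7 leap = 21×365 + 7×366 = 10227 days.
Total: 338 + 10227 + 109 = 10674 days.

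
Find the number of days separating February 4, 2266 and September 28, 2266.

236

February 2266: 28 − 4 = 24 days remain (2266 is not a leap year, so February has 28 days).
Then March (31), April (30), May (31), June (30), July (31), August (31): 31 + 30 + 31 + 30 + 31 + 31 = 184 days.
September 1–28, 2266: 28 days.
Total: 24 + 184 + 28 = 236 days.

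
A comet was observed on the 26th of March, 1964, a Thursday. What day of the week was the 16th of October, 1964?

March 1964: 31 − 26 = 5 days remain.
Then April (30), May (31), June (30), July (31), August (31), September (30): 30 + 31 + 30 + 31 + 31 + 30 = 183 days.
October 1–16, 1964: 16 days.
Total: 5 + 183 + 16 = 204 days.
204 mod 7 = 1, so 1 day after Thursday is Friday.

Friday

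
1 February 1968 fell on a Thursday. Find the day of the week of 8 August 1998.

Saturday

Day-of-year of February 1, 1968: 32.
Day-of-year of August 8, 1998: 220.
1968 has 366 days, so 366 − 32 = 334 days remain in 1968.
Full years 1969–1997: 22 common + 7 leap = 22×365 + 7×366 = 10592 days.
Total: 334 + 10592 + 220 = 11146 days.
11146 mod 7 = 2, so 2 days after Thursday is Saturday.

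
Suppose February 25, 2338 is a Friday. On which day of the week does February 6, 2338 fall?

Sunday

Count forward from the earlier date (February 6, 2338) to the later (February 25, 2338):
Within February 2338: 25 − 6 = 19 days.
19 mod 7 = 5, so 5 days before Friday is Sunday.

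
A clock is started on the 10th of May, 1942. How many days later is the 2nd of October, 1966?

From May 10, 1942 to May 10, 1966: 24 years, of which 6 contain a Feb 29 — 18×365 + 6×366 = 8766 days.
May 1966: 31 − 10 = 21 days remain.
Then June (30), July (31), August (31), September (30): 30 + 31 + 31 + 30 = 122 days.
October 1–2, 1966: 2 days.
Residual: 145 days.
Total: 8911 days.

8911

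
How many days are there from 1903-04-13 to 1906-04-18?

April 13, 1903 → April 13, 1904: 366 days (1904 is a leap year).
April 13, 1904 → April 13, 1905: 365 days.
April 13, 1905 → April 13, 1906: 365 days.
Within April 1906: 18 − 13 = 5 days.
Total: 1101 days.

1101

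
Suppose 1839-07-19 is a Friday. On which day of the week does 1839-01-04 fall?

Count forward from the earlier date (January 4, 1839) to the later (July 19, 1839):
January 1839: 31 − 4 = 27 days remain.
Then February 1839 (28), March (31), April (30), May (31), June (30): 28 + 31 + 30 + 31 + 30 = 150 days.
July 1–19, 1839: 19 days.
Total: 27 + 150 + 19 = 196 days.
196 is a multiple of 7, so 1839-01-04 falls on the same weekday: Friday.

Friday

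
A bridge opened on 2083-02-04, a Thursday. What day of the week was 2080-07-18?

Thursday

Count forward from the earlier date (July 18, 2080) to the later (February 4, 2083):
July 18, 2080 → July 18, 2081: 365 days.
July 18, 2081 → July 18, 2082: 365 days.
July 2082: 31 − 18 = 13 days remain.
Then August (31), September (30), October (31), November (30), December (31), January (31): 31 + 30 + 31 + 30 + 31 + 31 = 184 days.
February 1–4, 2083: 4 days (2083 is not a leap year).
Residual: 201 days.
Total: 931 days.
931 is a multiple of 7, so 2080-07-18 falls on the same weekday: Thursday.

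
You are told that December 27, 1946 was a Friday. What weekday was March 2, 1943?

Tuesday

Count forward from the earlier date (March 2, 1943) to the later (December 27, 1946):
March 2, 1943 → March 2, 1944: 366 days (1944 is a leap year).
March 2, 1944 → March 2, 1945: 365 days.
March 2, 1945 → March 2, 1946: 365 days.
March 1946: 31 − 2 = 29 days remain.
Then April (30), May (31), June (30), July (31), August (31), September (30), October (31), November (30): 30 + 31 + 30 + 31 + 31 + 30 + 31 + 30 = 244 days.
December 1–27, 1946: 27 days.
Residual: 300 days.
Total: 1396 days.
1396 mod 7 = 3, so 3 days before Friday is Tuesday.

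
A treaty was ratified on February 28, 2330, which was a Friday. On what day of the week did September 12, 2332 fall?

Monday

February 28, 2330 → February 28, 2331: 365 days.
February 28, 2331 → February 28, 2332: 365 days.
February 2332: 29 − 28 = 1 day remains (2332 is a leap year, so February has 29 days).
Then March (31), April (30), May (31), June (30), July (31), August (31): 31 + 30 + 31 + 30 + 31 + 31 = 184 days.
September 1–12, 2332: 12 days.
Residual: 197 days.
Total: 927 days.
927 mod 7 = 3, so 3 days after Friday is Monday.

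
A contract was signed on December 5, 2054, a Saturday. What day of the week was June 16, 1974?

Sunday

Count forward from the earlier date (June 16, 1974) to the later (December 5, 2054):
From June 16, 1974 to June 16, 2054: 80 years, of which 20 contain a Feb 29 — 60×365 + 20×366 = 29220 days.
(2000 is a leap year (divisible by 400).)
June 2054: 30 − 16 = 14 days remain.
Then July (31), August (31), September (30), October (31), November (30): 31 + 31 + 30 + 31 + 30 = 153 days.
December 1–5, 2054: 5 days.
Residual: 172 days.
Total: 29392 days.
29392 mod 7 = 6, so 6 days before Saturday is Sunday.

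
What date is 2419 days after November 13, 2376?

June 29, 2383

Count 2419 days after November 13, 2376:
November 13, 2376 → November 13, 2377: 365 days.
November 13, 2377 → November 13, 2378: 365 days.
November 13, 2378 → November 13, 2379: 365 days.
November 13, 2379 → November 13, 2380: 366 days (2380 is a leap year).
November 13, 2380 → November 13, 2381: 365 days.
November 13, 2381 → November 13, 2382: 365 days.
November 2382: 30 − 13 = 17 days remain.
Then December (31), January (31), February 2383 (28), March (31), April (30), May (31): 31 + 31 + 28 + 31 + 30 + 31 = 182 days.
June 1–29, 2383: 29 days.
Residual: 228 days.
Total: 2419 days.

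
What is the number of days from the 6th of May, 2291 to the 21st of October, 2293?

899

Day-of-year of May 6, 2291: 126.
Day-of-year of October 21, 2293: 294.
2291 has 365 days, so 365 − 126 = 239 days remain in 2291.
Full years: 2292: 366. Sum = 366.
Total: 239 + 366 + 294 = 899 days.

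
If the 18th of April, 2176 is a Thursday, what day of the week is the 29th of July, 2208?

Day-of-year of April 18, 2176: 109.
Day-of-year of July 29, 2208: 211.
2176 has 366 days, so 366 − 109 = 257 days remain in 2176.
Full years 2177–2207: 25 common + 6 leap = 25×365 + 6×366 = 11321 days.
Total: 257 + 11321 + 211 = 11789 days.
11789 mod 7 = 1, so 1 day after Thursday is Friday.

Friday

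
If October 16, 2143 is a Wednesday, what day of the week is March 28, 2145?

October 2143: 31 − 16 = 15 days remain.
Then 16 full months totalling 486 days.
March 1–28, 2145: 28 days.
Total: 15 + 486 + 28 = 529 days.
529 mod 7 = 4, so 4 days after Wednesday is Sunday.

Sunday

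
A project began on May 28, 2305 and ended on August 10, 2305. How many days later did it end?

May 2305: 31 − 28 = 3 days remain.
Then June (30), July (31): 30 + 31 = 61 days.
August 1–10, 2305: 10 days.
Total: 3 + 61 + 10 = 74 days.

74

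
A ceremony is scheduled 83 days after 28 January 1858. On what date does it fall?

21 April 1858

Count 83 days after January 28, 1858:
January 1858: 31 − 28 = 3 days remain.
Then February 1858 (28), March (31): 28 + 31 = 59 days.
April 1–21, 1858: 21 days.
Total: 3 + 59 + 21 = 83 days.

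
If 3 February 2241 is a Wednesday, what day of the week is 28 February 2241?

Within February 2241: 28 − 3 = 25 days.
25 mod 7 = 4, so 4 days after Wednesday is Sunday.

Sunday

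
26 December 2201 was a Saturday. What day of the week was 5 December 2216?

Thursday

From December 26, 2201 to December 26, 2215: 14 years, of which 3 contain a Feb 29 — 11×365 + 3×366 = 5113 days.
December 2215: 31 − 26 = 5 days remain.
Then 11 full months totalling 335 days.
December 1–5, 2216: 5 days.
Residual: 345 days.
Total: 5458 days.
5458 mod 7 = 5, so 5 days after Saturday is Thursday.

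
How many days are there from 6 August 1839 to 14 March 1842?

Day-of-year of August 6, 1839: 218.
Day-of-year of March 14, 1842: 73.
1839 has 365 days, so 365 − 218 = 147 days remain in 1839.
Full years: 1840: 366; 1841: 365. Sum = 731.
Total: 147 + 731 + 73 = 951 days.

951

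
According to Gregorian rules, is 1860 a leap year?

1860 is a leap year.

Yes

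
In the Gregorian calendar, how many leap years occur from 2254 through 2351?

23

Years divisible by 4: 2256, 2260, …, 2348 — 24 in all.
Of these, 2300 is divisible by 100 but not 400, so not leap.
Leap years: 24 − 1 = 23.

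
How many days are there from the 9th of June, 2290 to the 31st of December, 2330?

14814

From June 9, 2290 to June 9, 2330: 40 years, of which 9 contain a Feb 29 — 31×365 + 9×366 = 14609 days.
(2300 is not a leap year (divisible by 100 but not 400).)
June 2330: 30 − 9 = 21 days remain.
Then July (31), August (31), September (30), October (31), November (30): 31 + 31 + 30 + 31 + 30 = 153 days.
December 1–31, 2330: 31 days.
Residual: 205 days.
Total: 14814 days.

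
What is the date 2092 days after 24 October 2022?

16 July 2028

Count 2092 days after October 24, 2022:
October 24, 2022 → October 24, 2023: 365 days.
October 24, 2023 → October 24, 2024: 366 days (2024 is a leap year).
October 24, 2024 → October 24, 2025: 365 days.
October 24, 2025 → October 24, 2026: 365 days.
October 24, 2026 → October 24, 2027: 365 days.
October 2027: 31 − 24 = 7 days remain.
Then November (30), December (31), January (31), February 2028 (29), March (31), April (30), May (31), June (30): 30 + 31 + 31 + 29 + 31 + 30 + 31 + 30 = 243 days.
July 1–16, 2028: 16 days.
Residual: 266 days.
Total: 2092 days.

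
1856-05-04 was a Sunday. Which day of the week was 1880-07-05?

From May 4, 1856 to May 4, 1880: 24 years, of which 6 contain a Feb 29 — 18×365 + 6×366 = 8766 days.
May 1880: 31 − 4 = 27 days remain.
Then June (30): 30 days.
July 1–5, 1880: 5 days.
Residual: 62 days.
Total: 8828 days.
8828 mod 7 = 1, so 1 day after Sunday is Monday.

Monday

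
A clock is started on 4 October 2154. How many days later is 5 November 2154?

32

October 2154: 31 − 4 = 27 days remain.
November 1–5, 2154: 5 days.
Total: 27 + 5 = 32 days.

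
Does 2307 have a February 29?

No

2307 is not a leap year.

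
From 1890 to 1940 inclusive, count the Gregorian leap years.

Years divisible by 4: 1892, 1896, …, 1940 — 13 in all.
Of these, 1900 is divisible by 100 but not 400, so not leap.
Leap years: 13 − 1 = 12.

12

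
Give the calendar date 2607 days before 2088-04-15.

2081-02-24

Count 2607 days before April 15, 2088:
From February 24, 2081 to February 24, 2088: 7 years, of which 1 contains a Feb 29 — 6×365 + 1×366 = 2556 days.
February 2088: 29 − 24 = 5 days remain (2088 is a leap year, so February has 29 days).
Then March (31): 31 days.
April 1–15, 2088: 15 days.
Residual: 51 days.
Total: 2607 days.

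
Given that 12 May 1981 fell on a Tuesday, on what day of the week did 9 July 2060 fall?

Friday

From May 12, 1981 to May 12, 2060: 79 years, of which 20 contain a Feb 29 — 59×365 + 20×366 = 28855 days.
(2000 is a leap year (divisible by 400).)
May 2060: 31 − 12 = 19 days remain.
Then June (30): 30 days.
July 1–9, 2060: 9 days.
Residual: 58 days.
Total: 28913 days.
28913 mod 7 = 3, so 3 days after Tuesday is Friday.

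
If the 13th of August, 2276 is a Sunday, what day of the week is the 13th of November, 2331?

Friday

From August 13, 2276 to August 13, 2331: 55 years, of which 12 contain a Feb 29 — 43×365 + 12×366 = 20087 days.
(2300 is not a leap year (divisible by 100 but not 400).)
August 2331: 31 − 13 = 18 days remain.
Then September (30), October (31): 30 + 31 = 61 days.
November 1–13, 2331: 13 days.
Residual: 92 days.
Total: 20179 days.
20179 mod 7 = 5, so 5 days after Sunday is Friday.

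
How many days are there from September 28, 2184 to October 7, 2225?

Day-of-year of September 28, 2184: 272.
Day-of-year of October 7, 2225: 280.
2184 has 366 days, so 366 − 272 = 94 days remain in 2184.
Full years 2185–2224: 31 common + 9 leap = 31×365 + 9×366 = 14609 days.
Total: 94 + 14609 + 280 = 14983 days.

14983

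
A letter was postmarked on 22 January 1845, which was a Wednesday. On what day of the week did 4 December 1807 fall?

Count forward from the earlier date (December 4, 1807) to the later (January 22, 1845):
Day-of-year of December 4, 1807: 338.
Day-of-year of January 22, 1845: 22.
1807 has 365 days, so 365 − 338 = 27 days remain in 1807.
Full years 1808–1844: 27 common + 10 leap = 27×365 + 10×366 = 13515 days.
Total: 27 + 13515 + 22 = 13564 days.
13564 mod 7 = 5, so 5 days before Wednesday is Friday.

Friday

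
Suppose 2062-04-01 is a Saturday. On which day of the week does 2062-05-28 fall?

April 2062: 30 − 1 = 29 days remain.
May 1–28, 2062: 28 days.
Total: 29 + 28 = 57 days.
57 mod 7 = 1, so 1 day after Saturday is Sunday.

Sunday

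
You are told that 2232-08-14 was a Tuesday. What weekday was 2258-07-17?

Day-of-year of August 14, 2232: 227.
Day-of-year of July 17, 2258: 198.
2232 has 366 days, so 366 − 227 = 139 days remain in 2232.
Full years 2233–2257: 19 common + 6 leap = 19×365 + 6×366 = 9131 days.
Total: 139 + 9131 + 198 = 9468 days.
9468 mod 7 = 4, so 4 days after Tuesday is Saturday.

Saturday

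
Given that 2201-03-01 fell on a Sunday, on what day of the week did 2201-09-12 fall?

March 2201: 31 − 1 = 30 days remain.
Then April (30), May (31), June (30), July (31), August (31): 30 + 31 + 30 + 31 + 31 = 153 days.
September 1–12, 2201: 12 days.
Total: 30 + 153 + 12 = 195 days.
195 mod 7 = 6, so 6 days after Sunday is Saturday.

Saturday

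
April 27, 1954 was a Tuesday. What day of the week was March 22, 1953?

Count forward from the earlier date (March 22, 1953) to the later (April 27, 1954):
March 1953: 31 − 22 = 9 days remain.
Then 12 full months totalling 365 days.
April 1–27, 1954: 27 days.
Total: 9 + 365 + 27 = 401 days.
401 mod 7 = 2, so 2 days before Tuesday is Sunday.

Sunday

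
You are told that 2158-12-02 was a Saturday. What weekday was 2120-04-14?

Sunday

Count forward from the earlier date (April 14, 2120) to the later (December 2, 2158):
From April 14, 2120 to April 14, 2158: 38 years, of which 9 contain a Feb 29 — 29×365 + 9×366 = 13879 days.
April 2158: 30 − 14 = 16 days remain.
Then May (31), June (30), July (31), August (31), September (30), October (31), November (30): 31 + 30 + 31 + 31 + 30 + 31 + 30 = 214 days.
December 1–2, 2158: 2 days.
Residual: 232 days.
Total: 14111 days.
14111 mod 7 = 6, so 6 days before Saturday is Sunday.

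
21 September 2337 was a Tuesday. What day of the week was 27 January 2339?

Friday

September 2337: 30 − 21 = 9 days remain.
Then 15 full months totalling 457 days.
January 1–27, 2339: 27 days.
Total: 9 + 457 + 27 = 493 days.
493 mod 7 = 3, so 3 days after Tuesday is Friday.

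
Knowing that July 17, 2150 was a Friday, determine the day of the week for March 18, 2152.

July 2150: 31 − 17 = 14 days remain.
Then 19 full months totalling 578 days.
March 1–18, 2152: 18 days.
Total: 14 + 578 + 18 = 610 days.
610 mod 7 = 1, so 1 day after Friday is Saturday.

Saturday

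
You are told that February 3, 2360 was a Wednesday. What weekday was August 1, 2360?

February 2360: 29 − 3 = 26 days remain (2360 is a leap year, so February has 29 days).
Then March (31), April (30), May (31), June (30), July (31): 31 + 30 + 31 + 30 + 31 = 153 days.
August 1, 2360: 1 day.
Total: 26 + 153 + 1 = 180 days.
180 mod 7 = 5, so 5 days after Wednesday is Monday.

Monday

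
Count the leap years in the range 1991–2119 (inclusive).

Years divisible by 4: 1992, 1996, …, 2116 — 32 in all.
Of these, 2100 is divisible by 100 but not 400, so not leap.
2000 is divisible by 400, so still leap.
Leap years: 32 − 1 = 31.

31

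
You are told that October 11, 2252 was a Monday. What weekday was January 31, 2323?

Day-of-year of October 11, 2252: 285.
Day-of-year of January 31, 2323: 31.
2252 has 366 days, so 366 − 285 = 81 days remain in 2252.
Full years 2253–2322: 54 common + 16 leap = 54×365 + 16×366 = 25566 days.
Total: 81 + 25566 + 31 = 25678 days.
25678 mod 7 = 2, so 2 days after Monday is Wednesday.

Wednesday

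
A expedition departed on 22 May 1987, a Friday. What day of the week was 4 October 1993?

Day-of-year of May 22, 1987: 142.
Day-of-year of October 4, 1993: 277.
1987 has 365 days, so 365 − 142 = 223 days remain in 1987.
Full years: 1988: 366; 1989: 365; 1990: 365; 1991: 365; 1992: 366. Sum = 1827.
Total: 223 + 1827 + 277 = 2327 days.
2327 mod 7 = 3, so 3 days after Friday is Monday.

Monday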